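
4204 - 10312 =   -  6108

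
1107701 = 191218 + 916483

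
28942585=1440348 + 27502237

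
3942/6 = 657= 657.00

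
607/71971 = 607/71971  =  0.01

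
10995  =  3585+7410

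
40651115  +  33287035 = 73938150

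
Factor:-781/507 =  -3^( - 1)*11^1 *13^ ( - 2)*71^1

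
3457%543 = 199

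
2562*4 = 10248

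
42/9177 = 2/437 = 0.00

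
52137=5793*9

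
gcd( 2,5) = 1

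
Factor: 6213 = 3^1*19^1*109^1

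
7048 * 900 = 6343200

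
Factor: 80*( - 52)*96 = - 2^11*3^1*5^1*13^1 = - 399360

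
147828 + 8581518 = 8729346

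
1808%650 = 508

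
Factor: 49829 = 13^1 * 3833^1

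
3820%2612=1208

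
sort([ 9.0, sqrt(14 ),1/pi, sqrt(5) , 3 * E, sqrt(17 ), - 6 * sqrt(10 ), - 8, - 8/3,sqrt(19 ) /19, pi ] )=[ - 6*sqrt(10),  -  8, - 8/3, sqrt( 19)/19, 1/pi,  sqrt(5),pi, sqrt(14), sqrt(17 ), 3 * E, 9.0]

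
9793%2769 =1486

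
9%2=1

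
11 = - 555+566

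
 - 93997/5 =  - 18800 +3/5 = -18799.40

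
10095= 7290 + 2805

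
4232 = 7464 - 3232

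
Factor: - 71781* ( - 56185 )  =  4033015485 = 3^1*5^1*17^1*71^1*337^1*661^1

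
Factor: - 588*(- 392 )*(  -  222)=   -  2^6*3^2 * 7^4*37^1 = -  51170112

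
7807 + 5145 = 12952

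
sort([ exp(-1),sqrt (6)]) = [ exp(- 1),sqrt( 6)]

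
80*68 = 5440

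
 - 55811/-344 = 162 + 83/344 = 162.24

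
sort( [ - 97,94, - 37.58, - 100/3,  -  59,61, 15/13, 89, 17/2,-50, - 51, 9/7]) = [ - 97,  -  59,  -  51, - 50, - 37.58,  -  100/3, 15/13,9/7,17/2,  61,  89, 94]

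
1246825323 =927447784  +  319377539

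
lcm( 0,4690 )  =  0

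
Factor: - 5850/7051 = -2^1 * 3^2 * 5^2*11^(-1 )*13^1  *641^( - 1 ) 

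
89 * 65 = 5785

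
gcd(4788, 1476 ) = 36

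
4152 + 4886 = 9038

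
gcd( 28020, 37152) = 12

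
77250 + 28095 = 105345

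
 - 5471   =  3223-8694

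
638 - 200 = 438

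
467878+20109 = 487987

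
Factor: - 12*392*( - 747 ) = 3513888 = 2^5*3^3*  7^2*83^1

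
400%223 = 177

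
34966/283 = 123 + 157/283= 123.55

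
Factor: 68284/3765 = 2^2*3^(-1 )*5^ ( - 1)*43^1*251^( -1)*397^1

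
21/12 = 1 + 3/4 = 1.75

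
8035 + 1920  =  9955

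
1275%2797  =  1275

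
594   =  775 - 181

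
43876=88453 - 44577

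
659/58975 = 659/58975 = 0.01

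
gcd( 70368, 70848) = 96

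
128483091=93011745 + 35471346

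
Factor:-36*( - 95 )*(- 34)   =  - 116280  =  - 2^3*3^2*5^1  *17^1 * 19^1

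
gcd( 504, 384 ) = 24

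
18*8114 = 146052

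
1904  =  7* 272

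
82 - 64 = 18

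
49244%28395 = 20849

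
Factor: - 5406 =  - 2^1*3^1*17^1*53^1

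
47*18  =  846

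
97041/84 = 1155+1/4 = 1155.25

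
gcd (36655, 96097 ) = 1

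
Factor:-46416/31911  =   - 2^4*11^ ( - 1)  =  - 16/11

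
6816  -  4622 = 2194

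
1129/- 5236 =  - 1 + 4107/5236 = - 0.22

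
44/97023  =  44/97023 =0.00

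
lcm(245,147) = 735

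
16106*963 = 15510078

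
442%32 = 26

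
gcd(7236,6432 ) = 804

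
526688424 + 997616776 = 1524305200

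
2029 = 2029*1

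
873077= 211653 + 661424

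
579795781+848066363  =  1427862144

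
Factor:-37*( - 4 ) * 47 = 6956 = 2^2 * 37^1 * 47^1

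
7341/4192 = 1+ 3149/4192=1.75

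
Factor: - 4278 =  - 2^1* 3^1*23^1*31^1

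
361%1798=361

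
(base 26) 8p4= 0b1011110101110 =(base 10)6062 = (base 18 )10CE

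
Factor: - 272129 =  - 11^2*13^1*173^1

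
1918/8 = 959/4 = 239.75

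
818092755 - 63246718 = 754846037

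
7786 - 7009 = 777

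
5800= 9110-3310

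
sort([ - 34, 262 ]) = [ - 34, 262]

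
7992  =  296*27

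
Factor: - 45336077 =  - 29^1*331^1*4723^1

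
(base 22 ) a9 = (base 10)229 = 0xE5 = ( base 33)6v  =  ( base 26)8L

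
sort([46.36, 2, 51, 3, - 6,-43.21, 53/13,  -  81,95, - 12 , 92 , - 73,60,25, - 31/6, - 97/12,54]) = [-81, - 73, - 43.21 , -12, - 97/12,-6 ,-31/6, 2,3,53/13,25,46.36,51,54,60,92,95]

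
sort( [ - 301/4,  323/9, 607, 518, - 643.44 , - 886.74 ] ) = [  -  886.74, - 643.44, - 301/4, 323/9 , 518 , 607 ] 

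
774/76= 387/38 =10.18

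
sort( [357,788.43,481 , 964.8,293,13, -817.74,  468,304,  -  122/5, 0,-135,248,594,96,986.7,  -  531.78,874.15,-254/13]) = [ - 817.74,  -  531.78, - 135, - 122/5,-254/13,0,13 , 96, 248, 293,304,357, 468,481, 594,788.43,  874.15, 964.8,986.7] 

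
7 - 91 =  - 84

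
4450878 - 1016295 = 3434583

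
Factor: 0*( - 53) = 0^1 = 0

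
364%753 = 364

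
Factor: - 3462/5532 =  - 577/922 = - 2^( - 1)*461^( - 1)*577^1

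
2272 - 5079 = - 2807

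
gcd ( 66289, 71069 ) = 1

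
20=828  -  808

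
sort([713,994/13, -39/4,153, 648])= [ - 39/4,  994/13,153,648,  713]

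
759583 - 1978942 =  - 1219359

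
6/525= 2/175= 0.01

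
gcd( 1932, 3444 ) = 84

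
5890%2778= 334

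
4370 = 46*95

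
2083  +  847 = 2930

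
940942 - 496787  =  444155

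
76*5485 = 416860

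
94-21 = 73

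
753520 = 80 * 9419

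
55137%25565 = 4007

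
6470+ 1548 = 8018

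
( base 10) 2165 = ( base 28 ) 2l9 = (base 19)5II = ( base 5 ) 32130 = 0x875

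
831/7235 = 831/7235 = 0.11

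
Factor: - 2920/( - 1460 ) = 2^1=2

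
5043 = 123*41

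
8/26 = 4/13  =  0.31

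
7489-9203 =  - 1714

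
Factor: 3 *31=93 = 3^1 * 31^1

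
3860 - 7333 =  - 3473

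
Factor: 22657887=3^4*7^1 * 89^1*449^1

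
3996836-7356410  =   - 3359574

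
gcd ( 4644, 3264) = 12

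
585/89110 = 117/17822 =0.01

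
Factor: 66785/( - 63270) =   -  19/18=- 2^ ( - 1)*3^( - 2 )*19^1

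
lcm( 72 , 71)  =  5112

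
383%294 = 89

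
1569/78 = 20 + 3/26 = 20.12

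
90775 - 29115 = 61660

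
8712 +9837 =18549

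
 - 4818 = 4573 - 9391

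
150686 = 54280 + 96406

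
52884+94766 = 147650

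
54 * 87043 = 4700322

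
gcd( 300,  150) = 150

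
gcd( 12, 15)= 3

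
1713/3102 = 571/1034 = 0.55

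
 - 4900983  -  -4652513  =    -  248470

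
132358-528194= - 395836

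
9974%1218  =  230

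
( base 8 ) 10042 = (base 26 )62m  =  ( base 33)3Q5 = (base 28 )57E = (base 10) 4130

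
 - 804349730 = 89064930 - 893414660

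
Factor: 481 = 13^1 * 37^1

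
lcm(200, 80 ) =400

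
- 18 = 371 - 389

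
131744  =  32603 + 99141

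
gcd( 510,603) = 3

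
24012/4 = 6003 = 6003.00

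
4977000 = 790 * 6300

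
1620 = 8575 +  - 6955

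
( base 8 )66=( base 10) 54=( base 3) 2000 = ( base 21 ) 2c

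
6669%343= 152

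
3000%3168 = 3000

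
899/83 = 10 + 69/83 = 10.83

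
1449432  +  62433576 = 63883008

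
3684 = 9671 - 5987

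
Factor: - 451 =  - 11^1*41^1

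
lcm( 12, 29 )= 348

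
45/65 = 9/13 =0.69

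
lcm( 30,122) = 1830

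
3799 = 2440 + 1359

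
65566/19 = 3450  +  16/19= 3450.84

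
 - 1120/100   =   - 12 + 4/5 = - 11.20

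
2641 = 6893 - 4252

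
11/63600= 11/63600 = 0.00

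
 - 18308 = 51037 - 69345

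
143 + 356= 499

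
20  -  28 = - 8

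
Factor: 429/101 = 3^1*11^1 * 13^1*101^ (-1 ) 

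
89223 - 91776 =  - 2553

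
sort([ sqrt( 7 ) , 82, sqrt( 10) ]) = [sqrt ( 7 ),sqrt (10 ) , 82] 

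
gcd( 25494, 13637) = 1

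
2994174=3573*838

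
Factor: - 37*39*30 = - 2^1*3^2*5^1 * 13^1*37^1 = - 43290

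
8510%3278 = 1954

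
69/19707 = 23/6569 = 0.00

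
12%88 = 12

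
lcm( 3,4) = 12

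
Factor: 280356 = 2^2*3^1*61^1*383^1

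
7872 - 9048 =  - 1176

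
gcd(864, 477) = 9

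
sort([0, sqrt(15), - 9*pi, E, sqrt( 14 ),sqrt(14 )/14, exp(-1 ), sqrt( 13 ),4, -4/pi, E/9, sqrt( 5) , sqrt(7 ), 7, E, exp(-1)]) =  [ - 9*pi, - 4/pi,0, sqrt(14 )/14, E/9, exp( - 1 ),exp( - 1 ), sqrt(5), sqrt( 7 ), E,E,sqrt(13 ),sqrt( 14),sqrt( 15 )  ,  4 , 7 ] 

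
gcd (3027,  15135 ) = 3027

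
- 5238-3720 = -8958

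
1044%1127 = 1044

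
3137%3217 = 3137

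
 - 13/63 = - 1+50/63=- 0.21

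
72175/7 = 72175/7 = 10310.71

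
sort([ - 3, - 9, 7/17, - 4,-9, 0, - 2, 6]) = [- 9,  -  9,  -  4, - 3, - 2,  0,7/17, 6] 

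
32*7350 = 235200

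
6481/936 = 6481/936 = 6.92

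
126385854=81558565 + 44827289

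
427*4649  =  1985123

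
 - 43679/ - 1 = 43679 + 0/1 = 43679.00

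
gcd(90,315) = 45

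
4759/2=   4759/2 = 2379.50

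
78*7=546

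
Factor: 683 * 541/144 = 2^( - 4 ) * 3^( - 2)*541^1* 683^1 = 369503/144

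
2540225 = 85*29885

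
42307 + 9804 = 52111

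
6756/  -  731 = - 10+554/731 = - 9.24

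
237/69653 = 237/69653 = 0.00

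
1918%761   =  396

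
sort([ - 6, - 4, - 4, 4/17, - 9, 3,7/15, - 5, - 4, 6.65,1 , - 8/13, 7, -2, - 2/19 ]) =[ - 9  , - 6, - 5, - 4,-4, - 4, - 2, - 8/13, - 2/19, 4/17, 7/15, 1, 3,6.65,7]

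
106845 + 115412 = 222257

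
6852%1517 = 784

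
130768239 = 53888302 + 76879937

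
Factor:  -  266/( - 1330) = 1/5 = 5^(-1)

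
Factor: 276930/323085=2^1*3^1*7^( -1)  =  6/7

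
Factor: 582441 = 3^1*149^1 * 1303^1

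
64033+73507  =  137540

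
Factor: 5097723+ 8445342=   3^3*5^1* 43^1*2333^1=13543065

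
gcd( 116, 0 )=116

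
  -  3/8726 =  - 3/8726= -  0.00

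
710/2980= 71/298 = 0.24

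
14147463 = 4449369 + 9698094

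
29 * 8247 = 239163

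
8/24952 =1/3119 = 0.00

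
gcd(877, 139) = 1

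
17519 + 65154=82673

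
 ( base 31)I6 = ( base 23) 11C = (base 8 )1064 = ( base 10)564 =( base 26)LI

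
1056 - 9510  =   - 8454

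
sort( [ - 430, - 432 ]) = [ - 432,- 430]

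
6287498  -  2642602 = 3644896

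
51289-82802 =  - 31513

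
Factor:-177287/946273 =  - 11^1*71^1*227^1*946273^( - 1)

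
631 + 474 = 1105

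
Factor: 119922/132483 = 2^1*11^1 * 13^( - 1)*23^1*43^( - 1 ) = 506/559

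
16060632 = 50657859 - 34597227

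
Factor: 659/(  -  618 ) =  - 2^( - 1)* 3^( - 1)*103^( - 1) * 659^1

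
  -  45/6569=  - 45/6569 = - 0.01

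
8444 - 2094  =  6350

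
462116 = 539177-77061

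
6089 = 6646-557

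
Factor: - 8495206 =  - 2^1 * 17^1*249859^1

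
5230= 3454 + 1776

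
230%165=65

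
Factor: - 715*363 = -259545  =  - 3^1*5^1*11^3*13^1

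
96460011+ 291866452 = 388326463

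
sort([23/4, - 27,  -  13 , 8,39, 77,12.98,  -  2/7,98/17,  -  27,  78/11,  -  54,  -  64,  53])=[  -  64,-54,  -  27, - 27, - 13,  -  2/7, 23/4,  98/17, 78/11,  8, 12.98,39,53,77 ]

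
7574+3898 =11472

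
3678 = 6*613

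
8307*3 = 24921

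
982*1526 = 1498532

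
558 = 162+396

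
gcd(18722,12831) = 1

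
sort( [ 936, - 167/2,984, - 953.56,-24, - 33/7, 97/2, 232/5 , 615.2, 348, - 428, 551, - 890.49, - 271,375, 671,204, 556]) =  [ - 953.56 , -890.49,  -  428, -271, - 167/2, -24,  -  33/7, 232/5, 97/2, 204, 348, 375,551,556, 615.2, 671, 936,  984 ]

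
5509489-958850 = 4550639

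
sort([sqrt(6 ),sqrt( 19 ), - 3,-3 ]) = [ - 3, - 3,sqrt( 6 ), sqrt( 19 )]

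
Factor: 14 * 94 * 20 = 26320=2^4*5^1*7^1*47^1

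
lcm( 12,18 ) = 36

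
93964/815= 93964/815 =115.29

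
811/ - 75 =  -11 + 14/75  =  - 10.81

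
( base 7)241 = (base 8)177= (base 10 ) 127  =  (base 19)6d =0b1111111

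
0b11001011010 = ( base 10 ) 1626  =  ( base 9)2206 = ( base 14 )842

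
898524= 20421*44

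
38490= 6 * 6415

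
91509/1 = 91509 = 91509.00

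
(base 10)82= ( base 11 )75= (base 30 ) 2m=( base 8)122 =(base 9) 101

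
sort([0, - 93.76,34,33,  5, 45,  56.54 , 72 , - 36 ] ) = [ - 93.76,  -  36,  0, 5,  33, 34,45, 56.54, 72]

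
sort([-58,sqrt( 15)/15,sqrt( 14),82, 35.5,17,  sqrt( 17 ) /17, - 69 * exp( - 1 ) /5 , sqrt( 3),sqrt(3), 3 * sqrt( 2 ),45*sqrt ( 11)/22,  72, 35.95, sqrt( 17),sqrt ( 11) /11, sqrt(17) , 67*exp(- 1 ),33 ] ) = [-58, - 69* exp( - 1 )/5,sqrt(17)/17, sqrt( 15)/15,sqrt (11)/11, sqrt(3),sqrt( 3 ), sqrt(14 ) , sqrt( 17), sqrt(17 ),3* sqrt( 2),45*sqrt ( 11)/22,17, 67*exp( - 1) , 33,35.5 , 35.95,72  ,  82] 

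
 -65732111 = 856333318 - 922065429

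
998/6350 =499/3175 = 0.16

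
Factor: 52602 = 2^1*3^1*11^1*797^1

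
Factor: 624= 2^4*3^1 * 13^1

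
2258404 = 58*38938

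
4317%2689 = 1628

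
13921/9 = 13921/9 = 1546.78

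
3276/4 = 819 = 819.00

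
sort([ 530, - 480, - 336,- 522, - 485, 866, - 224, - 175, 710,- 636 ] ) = [-636,  -  522, - 485, - 480  , - 336,-224,-175, 530 , 710,866 ]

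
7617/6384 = 2539/2128 = 1.19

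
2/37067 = 2/37067=0.00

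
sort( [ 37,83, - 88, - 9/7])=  [ - 88 , - 9/7 , 37,  83 ]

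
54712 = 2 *27356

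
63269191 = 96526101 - 33256910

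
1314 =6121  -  4807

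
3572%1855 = 1717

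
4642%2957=1685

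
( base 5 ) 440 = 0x78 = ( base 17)71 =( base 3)11110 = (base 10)120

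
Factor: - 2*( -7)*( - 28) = - 2^3 * 7^2 = -392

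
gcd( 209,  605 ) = 11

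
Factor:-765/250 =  - 153/50 = -2^(-1) * 3^2*5^(-2)*17^1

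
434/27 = 16 + 2/27 = 16.07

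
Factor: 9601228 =2^2* 7^1*13^2 *2029^1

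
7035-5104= 1931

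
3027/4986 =1009/1662=0.61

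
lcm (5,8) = 40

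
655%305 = 45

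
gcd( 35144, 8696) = 8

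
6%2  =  0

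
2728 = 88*31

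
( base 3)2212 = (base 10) 77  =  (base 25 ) 32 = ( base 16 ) 4D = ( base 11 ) 70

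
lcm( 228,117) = 8892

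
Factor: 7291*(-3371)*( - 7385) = 5^1*7^1*23^1*211^1*317^1*3371^1 =181508241985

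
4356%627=594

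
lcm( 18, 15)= 90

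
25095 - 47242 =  - 22147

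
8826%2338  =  1812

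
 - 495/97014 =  - 1 + 32173/32338=- 0.01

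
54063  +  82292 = 136355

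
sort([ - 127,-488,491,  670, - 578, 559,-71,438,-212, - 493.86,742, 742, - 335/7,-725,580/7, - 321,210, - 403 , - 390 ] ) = [ - 725, - 578, - 493.86, - 488, - 403, - 390, - 321,  -  212, - 127, - 71,  -  335/7 , 580/7,  210,438,491,559,670 , 742, 742 ] 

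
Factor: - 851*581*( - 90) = 2^1*3^2*5^1*7^1*23^1*37^1*83^1 = 44498790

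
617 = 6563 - 5946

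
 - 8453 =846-9299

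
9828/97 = 9828/97 = 101.32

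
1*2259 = 2259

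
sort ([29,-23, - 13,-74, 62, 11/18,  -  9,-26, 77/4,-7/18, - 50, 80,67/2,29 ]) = [ - 74,-50, - 26,-23,-13, - 9,-7/18,11/18,77/4,29, 29,67/2, 62, 80 ]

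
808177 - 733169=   75008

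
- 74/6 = -13 + 2/3 = - 12.33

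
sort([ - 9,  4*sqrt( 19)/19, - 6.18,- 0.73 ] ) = [ -9,-6.18, - 0.73, 4*sqrt(19)/19] 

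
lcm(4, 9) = 36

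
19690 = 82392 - 62702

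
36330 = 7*5190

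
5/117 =5/117=0.04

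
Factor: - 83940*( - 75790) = 6361812600 = 2^3*3^1 * 5^2*11^1*13^1*53^1*1399^1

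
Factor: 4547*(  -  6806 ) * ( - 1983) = 61367667006 = 2^1*3^1*41^1*83^1*661^1*4547^1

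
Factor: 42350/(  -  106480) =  - 35/88 = - 2^(  -  3)*5^1*7^1*11^(-1 )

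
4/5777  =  4/5777 = 0.00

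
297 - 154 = 143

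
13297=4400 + 8897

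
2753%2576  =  177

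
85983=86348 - 365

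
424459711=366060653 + 58399058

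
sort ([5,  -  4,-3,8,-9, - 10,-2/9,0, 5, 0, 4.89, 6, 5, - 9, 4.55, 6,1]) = [ - 10, - 9,-9, - 4,-3 , - 2/9,  0, 0,1,4.55,  4.89,5, 5, 5 , 6, 6, 8]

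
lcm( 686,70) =3430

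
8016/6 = 1336=1336.00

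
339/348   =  113/116 = 0.97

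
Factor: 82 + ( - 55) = 27 = 3^3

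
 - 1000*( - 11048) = 11048000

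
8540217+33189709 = 41729926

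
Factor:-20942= - 2^1 * 37^1*283^1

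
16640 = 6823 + 9817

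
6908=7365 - 457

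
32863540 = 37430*878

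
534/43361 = 534/43361= 0.01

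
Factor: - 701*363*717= - 3^2*11^2*239^1*701^1 = - 182449971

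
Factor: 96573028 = 2^2*24143257^1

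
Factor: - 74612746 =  - 2^1 * 13^1*2869721^1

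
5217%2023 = 1171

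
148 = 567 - 419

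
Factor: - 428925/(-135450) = 2^(-1)*3^ ( - 1)*19^1=19/6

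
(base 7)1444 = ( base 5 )4241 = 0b1000111011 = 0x23b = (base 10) 571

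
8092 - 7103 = 989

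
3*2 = 6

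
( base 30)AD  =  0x139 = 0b100111001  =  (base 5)2223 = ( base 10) 313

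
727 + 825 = 1552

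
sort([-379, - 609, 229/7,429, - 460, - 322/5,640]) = [ - 609, - 460, - 379,-322/5,229/7, 429,640 ]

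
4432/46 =2216/23 = 96.35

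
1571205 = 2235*703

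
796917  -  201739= 595178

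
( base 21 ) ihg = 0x2077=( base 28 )AGN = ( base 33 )7ks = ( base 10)8311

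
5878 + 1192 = 7070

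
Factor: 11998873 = 107^1*112139^1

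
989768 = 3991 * 248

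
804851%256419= 35594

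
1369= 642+727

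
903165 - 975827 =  - 72662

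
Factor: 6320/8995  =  2^4*7^( - 1 )*79^1*257^( - 1 ) = 1264/1799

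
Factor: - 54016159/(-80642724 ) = 2^( -2 )*3^( - 1 )*1297^1*41647^1*6720227^(  -  1)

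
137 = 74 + 63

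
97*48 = 4656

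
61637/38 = 1622 + 1/38  =  1622.03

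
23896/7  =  23896/7 =3413.71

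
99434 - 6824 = 92610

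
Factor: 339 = 3^1 * 113^1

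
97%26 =19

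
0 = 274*0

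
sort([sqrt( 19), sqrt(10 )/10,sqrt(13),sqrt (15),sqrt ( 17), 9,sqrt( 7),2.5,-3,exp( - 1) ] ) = [-3,  sqrt( 10) /10, exp(-1),2.5,sqrt(7),sqrt ( 13 ), sqrt(15),sqrt( 17 ),sqrt ( 19),  9] 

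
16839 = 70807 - 53968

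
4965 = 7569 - 2604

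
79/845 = 79/845 = 0.09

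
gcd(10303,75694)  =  1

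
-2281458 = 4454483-6735941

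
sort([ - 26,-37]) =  [ - 37,  -  26 ]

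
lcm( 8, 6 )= 24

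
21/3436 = 21/3436 = 0.01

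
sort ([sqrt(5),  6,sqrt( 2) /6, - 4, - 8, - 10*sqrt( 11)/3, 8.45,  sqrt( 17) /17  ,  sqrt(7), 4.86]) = [ - 10*sqrt (11)/3, - 8, - 4, sqrt (2 ) /6, sqrt (17 ) /17, sqrt(5),sqrt( 7 ), 4.86, 6, 8.45]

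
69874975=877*79675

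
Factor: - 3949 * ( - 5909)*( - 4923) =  - 114876437643 = - 3^2*11^1*19^1*311^1 * 359^1*547^1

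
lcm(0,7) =0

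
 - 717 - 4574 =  - 5291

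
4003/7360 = 4003/7360 = 0.54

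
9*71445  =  643005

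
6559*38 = 249242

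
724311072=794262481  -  69951409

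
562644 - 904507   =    -  341863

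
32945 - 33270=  - 325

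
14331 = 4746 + 9585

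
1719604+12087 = 1731691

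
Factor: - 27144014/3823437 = -2^1* 3^( - 1 )*37^1*487^(-1 )*2617^( -1)*366811^1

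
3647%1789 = 69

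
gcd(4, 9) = 1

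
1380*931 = 1284780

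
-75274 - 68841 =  - 144115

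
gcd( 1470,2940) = 1470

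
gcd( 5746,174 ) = 2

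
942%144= 78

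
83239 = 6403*13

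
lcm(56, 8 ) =56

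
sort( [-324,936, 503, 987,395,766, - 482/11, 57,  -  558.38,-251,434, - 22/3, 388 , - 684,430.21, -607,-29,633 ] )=[ - 684, - 607,-558.38,  -  324, - 251, - 482/11,  -  29 ,-22/3,57,388,395,  430.21, 434,503,633,766,936, 987 ]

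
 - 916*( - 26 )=23816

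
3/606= 1/202 = 0.00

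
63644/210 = 4546/15 = 303.07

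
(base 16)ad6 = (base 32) 2mm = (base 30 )32E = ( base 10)2774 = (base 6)20502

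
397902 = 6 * 66317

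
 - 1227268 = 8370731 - 9597999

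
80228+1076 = 81304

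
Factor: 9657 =3^2*29^1*37^1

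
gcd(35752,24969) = 41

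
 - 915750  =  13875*(-66 ) 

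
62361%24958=12445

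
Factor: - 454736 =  - 2^4*97^1*293^1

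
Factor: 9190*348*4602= 2^4*3^2*5^1*13^1*29^1*59^1*919^1 =14717748240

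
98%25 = 23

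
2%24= 2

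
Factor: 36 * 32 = 2^7*3^2 = 1152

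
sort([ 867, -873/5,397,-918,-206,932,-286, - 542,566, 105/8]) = [- 918,-542, - 286, - 206, - 873/5 , 105/8,397, 566,867,932 ] 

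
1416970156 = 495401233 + 921568923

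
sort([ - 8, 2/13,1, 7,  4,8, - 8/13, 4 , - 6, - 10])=[ - 10, - 8, - 6, - 8/13,2/13, 1,4, 4,7, 8]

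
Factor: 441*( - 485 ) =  - 3^2*5^1*7^2*97^1=- 213885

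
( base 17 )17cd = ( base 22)EH3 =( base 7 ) 26566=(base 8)15761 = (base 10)7153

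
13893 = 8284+5609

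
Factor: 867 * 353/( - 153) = -6001/3 = - 3^( - 1) * 17^1*353^1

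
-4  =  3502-3506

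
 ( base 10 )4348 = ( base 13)1c96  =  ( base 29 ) 54R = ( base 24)7D4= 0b1000011111100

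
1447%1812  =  1447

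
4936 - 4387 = 549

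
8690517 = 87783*99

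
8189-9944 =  - 1755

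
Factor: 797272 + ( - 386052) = 2^2*5^1*29^1*709^1 =411220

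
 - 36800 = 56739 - 93539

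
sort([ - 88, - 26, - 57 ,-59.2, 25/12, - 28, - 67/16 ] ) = [ - 88, - 59.2  , - 57, - 28 ,  -  26,  -  67/16,  25/12] 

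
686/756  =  49/54 = 0.91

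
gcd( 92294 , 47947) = 1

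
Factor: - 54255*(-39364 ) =2135693820 = 2^2 * 3^1*5^1* 13^1*757^1*3617^1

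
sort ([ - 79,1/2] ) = [ - 79,1/2 ]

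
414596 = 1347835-933239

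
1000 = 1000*1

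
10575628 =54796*193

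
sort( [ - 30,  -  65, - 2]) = [ - 65,-30,-2] 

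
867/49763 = 867/49763=0.02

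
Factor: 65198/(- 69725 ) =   -  2^1 * 5^( - 2)*7^1*2789^ (  -  1) *4657^1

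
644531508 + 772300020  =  1416831528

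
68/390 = 34/195  =  0.17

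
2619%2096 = 523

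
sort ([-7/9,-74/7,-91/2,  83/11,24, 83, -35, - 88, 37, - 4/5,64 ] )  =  [  -  88, - 91/2 ,-35, - 74/7, - 4/5 , -7/9,83/11, 24 , 37, 64, 83 ] 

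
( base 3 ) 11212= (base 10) 131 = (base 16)83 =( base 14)95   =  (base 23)5g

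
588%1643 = 588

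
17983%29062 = 17983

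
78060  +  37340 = 115400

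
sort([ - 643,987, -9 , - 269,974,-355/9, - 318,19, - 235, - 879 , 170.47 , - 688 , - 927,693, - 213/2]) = [  -  927, - 879, - 688, - 643, - 318, - 269, -235, - 213/2 ,  -  355/9, - 9,19,170.47,693, 974,987] 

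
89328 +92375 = 181703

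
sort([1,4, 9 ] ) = [1,4,9]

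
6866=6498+368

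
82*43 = 3526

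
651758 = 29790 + 621968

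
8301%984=429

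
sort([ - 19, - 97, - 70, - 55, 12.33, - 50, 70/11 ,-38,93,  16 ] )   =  [-97, - 70,-55,- 50,-38,-19, 70/11, 12.33,16, 93 ] 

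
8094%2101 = 1791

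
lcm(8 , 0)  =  0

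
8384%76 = 24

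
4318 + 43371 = 47689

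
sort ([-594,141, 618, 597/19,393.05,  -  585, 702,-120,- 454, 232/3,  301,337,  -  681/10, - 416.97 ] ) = [-594, - 585 ,-454,-416.97, - 120, - 681/10, 597/19,232/3,141, 301, 337, 393.05,  618, 702]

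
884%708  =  176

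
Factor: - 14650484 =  - 2^2*3662621^1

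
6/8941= 6/8941 = 0.00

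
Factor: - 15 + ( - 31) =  - 2^1*23^1 =- 46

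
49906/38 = 1313 + 6/19= 1313.32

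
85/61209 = 85/61209 = 0.00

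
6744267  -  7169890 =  - 425623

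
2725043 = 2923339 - 198296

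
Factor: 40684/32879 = 5812/4697 = 2^2*7^( - 1)*11^(-1)*61^ ( - 1)*1453^1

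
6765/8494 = 6765/8494 = 0.80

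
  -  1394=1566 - 2960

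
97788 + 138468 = 236256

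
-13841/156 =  - 89 + 43/156= - 88.72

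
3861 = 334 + 3527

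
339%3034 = 339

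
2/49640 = 1/24820  =  0.00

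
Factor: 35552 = 2^5*11^1 * 101^1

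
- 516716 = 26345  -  543061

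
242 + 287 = 529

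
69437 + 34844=104281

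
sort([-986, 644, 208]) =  [-986, 208,644]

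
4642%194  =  180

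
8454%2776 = 126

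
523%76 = 67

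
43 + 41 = 84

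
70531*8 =564248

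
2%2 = 0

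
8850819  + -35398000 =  - 26547181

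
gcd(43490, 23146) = 2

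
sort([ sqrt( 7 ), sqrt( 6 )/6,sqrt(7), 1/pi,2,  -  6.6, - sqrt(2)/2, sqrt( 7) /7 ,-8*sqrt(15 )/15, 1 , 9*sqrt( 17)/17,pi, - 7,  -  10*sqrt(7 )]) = [  -  10*sqrt (7), - 7,-6.6, - 8*sqrt(15 ) /15,  -  sqrt ( 2)/2, 1/pi,sqrt( 7)/7,sqrt( 6)/6, 1, 2, 9*sqrt( 17 )/17,sqrt(7),sqrt ( 7) , pi ] 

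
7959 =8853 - 894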